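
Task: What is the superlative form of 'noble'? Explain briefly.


Apply superlative formation (ends in e: add -st): 'noble' -> 'noblest'.

noblest


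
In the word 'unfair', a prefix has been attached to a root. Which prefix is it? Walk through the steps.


The word 'unfair' = 'un' (prefix) + 'fair' (root). The prefix is 'un'.

un


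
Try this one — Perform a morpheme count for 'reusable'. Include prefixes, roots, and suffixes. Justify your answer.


Decomposition: re- (prefix) + use (root) + -able (suffix) = 3 morpheme(s)

3 morphemes


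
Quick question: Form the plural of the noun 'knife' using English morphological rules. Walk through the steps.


Apply rule: Change -fe to -ves. 'knife' becomes 'knives'.

knives


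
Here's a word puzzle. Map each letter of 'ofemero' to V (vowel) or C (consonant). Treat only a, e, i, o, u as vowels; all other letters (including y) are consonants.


Letter mapping: o = V, f = C, e = V, m = C, e = V, r = C, o = V.

VCVCVCV


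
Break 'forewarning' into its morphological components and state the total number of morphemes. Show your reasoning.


Step 1: Identify prefix: 'fore' (meaning: before/front)
Step 2: Identify root: 'warn'
Step 3: Identify suffix(es): 'ing'
Decomposition: fore- (prefix: before/front) + warn (root) + -ing (suffix: ongoing action)
Total morphemes: 3

3 morphemes (fore- (prefix: before/front) + warn (root) + -ing (suffix: ongoing action))


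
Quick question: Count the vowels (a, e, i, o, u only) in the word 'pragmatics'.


Vowels in 'pragmatics': a, a, i = 3 vowels.

3


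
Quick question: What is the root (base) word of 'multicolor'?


Remove prefix 'multi' from 'multicolor' to get root 'color'.

color


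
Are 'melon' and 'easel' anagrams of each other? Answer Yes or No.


Sorted letters of 'melon': 'elmno'
Sorted letters of 'easel': 'aeels'
They do not match.

No


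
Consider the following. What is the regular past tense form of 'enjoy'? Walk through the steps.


Apply rule: Add -ed. 'enjoy' becomes 'enjoyed'.

enjoyed


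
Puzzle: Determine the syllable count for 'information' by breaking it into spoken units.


Break 'information' into syllables: in-for-ma-tion -> in | for | ma | tion = 4 syllables

4 syllables


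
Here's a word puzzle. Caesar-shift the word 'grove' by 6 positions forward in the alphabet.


Shift each letter by 6: g -> m, r -> x, o -> u, v -> b, e -> k. Result: 'mxubk'.

mxubk


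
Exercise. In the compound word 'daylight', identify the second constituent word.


Split 'daylight' into 'day' + 'light'. The second part is 'light'.

light


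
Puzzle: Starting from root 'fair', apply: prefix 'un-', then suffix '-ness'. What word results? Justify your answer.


Step 1: Add prefix 'un-' to 'fair' = 'unfair'
Step 2: Add suffix '-ness' to 'unfair' = 'unfairness'

unfairness


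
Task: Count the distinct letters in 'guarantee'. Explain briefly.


Unique letters in 'guarantee': {a, e, g, n, r, t, u} = 7 distinct letters.

7


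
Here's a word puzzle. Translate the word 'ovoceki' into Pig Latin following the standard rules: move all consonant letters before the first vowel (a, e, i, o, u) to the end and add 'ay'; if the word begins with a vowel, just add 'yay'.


'ovoceki' starts with a vowel, so add 'yay': 'ovocekiyay'.

ovocekiyay


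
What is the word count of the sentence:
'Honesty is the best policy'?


Split into words: Honesty | is | the | best | policy = 5 words.

5


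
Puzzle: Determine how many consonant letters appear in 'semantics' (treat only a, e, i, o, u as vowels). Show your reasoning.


Consonants in 'semantics': s, m, n, t, c, s = 6 consonants.

6


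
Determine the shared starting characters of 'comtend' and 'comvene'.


Compare from the start: 3 characters match: 'com'. Mismatch at position 4: 't' vs 'v'.

com


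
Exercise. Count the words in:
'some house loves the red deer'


Split into words: some | house | loves | the | red | deer = 6 words.

6


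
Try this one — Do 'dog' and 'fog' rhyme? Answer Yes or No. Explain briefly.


Rime (stressed vowel + following sounds) of 'dog': -og = /ɒg/
Rime of 'fog': -og = /ɒg/
/ɒg/ and /ɒg/ are the same ending sound, so the words rhyme.

Yes


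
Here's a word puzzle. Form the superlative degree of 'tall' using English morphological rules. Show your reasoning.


Apply superlative formation (add -est): 'tall' -> 'tallest'.

tallest


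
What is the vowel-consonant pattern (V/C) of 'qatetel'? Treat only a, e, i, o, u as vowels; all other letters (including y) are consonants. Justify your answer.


Letter mapping: q = C, a = V, t = C, e = V, t = C, e = V, l = C.

CVCVCVC


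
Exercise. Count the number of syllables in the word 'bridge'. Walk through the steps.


Break 'bridge' into syllables: bridge -> bridge = 1 syllable

1 syllable


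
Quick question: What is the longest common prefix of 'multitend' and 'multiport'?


Compare from the start: 5 characters match: 'multi'. Mismatch at position 6: 't' vs 'p'.

multi


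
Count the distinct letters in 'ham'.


Unique letters in 'ham': {a, h, m} = 3 distinct letters.

3


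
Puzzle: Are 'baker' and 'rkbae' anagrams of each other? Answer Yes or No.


Sorted letters of 'baker': 'abekr'
Sorted letters of 'rkbae': 'abekr'
They match.

Yes


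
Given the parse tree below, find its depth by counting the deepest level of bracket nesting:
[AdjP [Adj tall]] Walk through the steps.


Count bracket nesting levels:
'[' at pos 0: depth = 1
'[' at pos 6: depth = 2
Maximum depth reached: 2

2


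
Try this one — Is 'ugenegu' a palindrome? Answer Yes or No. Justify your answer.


Forward: 'ugenegu'
Reversed: 'ugenegu'
They are identical.

Yes


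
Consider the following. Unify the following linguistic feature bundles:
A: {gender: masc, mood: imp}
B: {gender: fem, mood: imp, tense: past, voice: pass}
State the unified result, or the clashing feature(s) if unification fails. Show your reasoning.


Compare features:
gender: A=masc vs B=fem -> CLASH
mood: A=imp vs B=imp -> unified: imp
tense: A=_ vs B=past -> unified: past
voice: A=_ vs B=pass -> unified: pass
Clash detected on feature 'gender' (masc vs fem); unification fails.

CLASH on 'gender' (masc vs fem)


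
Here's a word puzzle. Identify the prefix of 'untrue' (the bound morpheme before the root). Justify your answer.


The word 'untrue' = 'un' (prefix) + 'true' (root). The prefix is 'un'.

un


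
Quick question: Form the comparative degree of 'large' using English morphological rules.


Apply comparative formation (ends in e: add -r): 'large' -> 'larger'.

larger


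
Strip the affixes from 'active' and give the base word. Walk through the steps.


Remove suffix '-ive' from 'active' to get root 'act'.

act


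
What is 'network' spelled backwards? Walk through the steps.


Reverse 'network' character by character: 'krowten'.

krowten


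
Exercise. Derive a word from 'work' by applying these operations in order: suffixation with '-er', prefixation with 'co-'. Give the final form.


Step 1: Add suffix '-er' to 'work' = 'worker'
Step 2: Add prefix 'co-' to 'worker' = 'coworker'

coworker


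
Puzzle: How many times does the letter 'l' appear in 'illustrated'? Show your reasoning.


Letter 'l' in 'illustrated': found at position(s) 2, 3 = 2 occurrence(s).

2


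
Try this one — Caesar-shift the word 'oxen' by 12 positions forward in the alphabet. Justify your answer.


Shift each letter by 12: o -> a, x -> j, e -> q, n -> z. Result: 'ajqz'.

ajqz


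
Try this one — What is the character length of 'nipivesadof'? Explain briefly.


Spell out 'nipivesadof' and number each letter: n(1), i(2), p(3), i(4), v(5), e(6), s(7), a(8), d(9), o(10), f(11). Total: 11 letters.

11


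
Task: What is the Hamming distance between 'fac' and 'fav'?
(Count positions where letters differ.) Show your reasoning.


Alignment:
Position 1: 'f' vs 'f' = match
Position 2: 'a' vs 'a' = match
Position 3: 'c' vs 'v' = DIFFER
Total differences: 1

1


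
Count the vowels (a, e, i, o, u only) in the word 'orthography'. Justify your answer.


Vowels in 'orthography': o, o, a = 3 vowels.

3


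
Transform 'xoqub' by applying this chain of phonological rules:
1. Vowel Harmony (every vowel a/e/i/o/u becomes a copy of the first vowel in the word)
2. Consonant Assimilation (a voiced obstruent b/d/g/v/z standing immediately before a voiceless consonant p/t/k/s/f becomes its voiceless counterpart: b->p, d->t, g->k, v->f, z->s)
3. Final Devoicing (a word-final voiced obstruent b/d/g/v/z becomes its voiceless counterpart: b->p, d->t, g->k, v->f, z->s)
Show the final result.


Starting form: 'xoqub'
Rule 1: Vowel Harmony: all vowels become 'o' (matching first vowel). 'xoqub' -> 'xoqob'
Rule 2: Consonant Assimilation: no voiced obstruent (b/d/g/v/z) stands immediately before a voiceless consonant (p/t/k/s/f). No change.
Rule 3: Final Devoicing: word-final voiced obstruent 'b' becomes voiceless 'p'. 'xoqob' -> 'xoqop'
Final form: 'xoqop'

xoqop


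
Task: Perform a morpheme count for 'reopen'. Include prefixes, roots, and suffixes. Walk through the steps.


Decomposition: re- (prefix) + open (root) = 2 morpheme(s)

2 morphemes


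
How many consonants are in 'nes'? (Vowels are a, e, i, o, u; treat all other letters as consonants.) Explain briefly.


Consonants in 'nes': n, s = 2 consonants.

2


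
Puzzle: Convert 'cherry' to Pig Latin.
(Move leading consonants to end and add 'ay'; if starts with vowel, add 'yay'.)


'cherry': move consonant cluster 'ch' to end and add 'ay': 'errychay'.

errychay


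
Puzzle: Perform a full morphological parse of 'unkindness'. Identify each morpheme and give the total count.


Step 1: Identify prefix: 'un' (meaning: not/reverse)
Step 2: Identify root: 'kind'
Step 3: Identify suffix(es): 'ness'
Decomposition: un- (prefix: not/reverse) + kind (root) + -ness (suffix: state of)
Total morphemes: 3

3 morphemes (un- (prefix: not/reverse) + kind (root) + -ness (suffix: state of))


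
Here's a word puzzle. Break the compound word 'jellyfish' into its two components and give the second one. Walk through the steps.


Split 'jellyfish' into 'jelly' + 'fish'. The second part is 'fish'.

fish


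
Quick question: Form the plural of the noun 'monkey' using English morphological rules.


Apply rule: Add -s. 'monkey' becomes 'monkeys'.

monkeys


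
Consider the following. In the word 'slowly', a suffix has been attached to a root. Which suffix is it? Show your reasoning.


The word 'slowly' = 'slow' (root) + '-ly' (suffix). The suffix is '-ly'.

ly


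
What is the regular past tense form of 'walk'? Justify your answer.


Apply rule: Add -ed. 'walk' becomes 'walked'.

walked


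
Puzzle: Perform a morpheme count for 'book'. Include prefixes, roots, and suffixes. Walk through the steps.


Decomposition: book (free morpheme) = 1 morpheme(s)

1 morphemes


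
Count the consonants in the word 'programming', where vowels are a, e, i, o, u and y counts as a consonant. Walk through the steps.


Consonants in 'programming': p, r, g, r, m, m, n, g = 8 consonants.

8


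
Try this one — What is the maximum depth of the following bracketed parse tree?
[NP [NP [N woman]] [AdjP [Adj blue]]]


Count bracket nesting levels:
'[' at pos 0: depth = 1
'[' at pos 4: depth = 2
'[' at pos 8: depth = 3
'[' at pos 19: depth = 2
'[' at pos 25: depth = 3
Maximum depth reached: 3

3


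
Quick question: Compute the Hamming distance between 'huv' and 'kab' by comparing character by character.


Alignment:
Position 1: 'h' vs 'k' = DIFFER
Position 2: 'u' vs 'a' = DIFFER
Position 3: 'v' vs 'b' = DIFFER
Total differences: 3

3


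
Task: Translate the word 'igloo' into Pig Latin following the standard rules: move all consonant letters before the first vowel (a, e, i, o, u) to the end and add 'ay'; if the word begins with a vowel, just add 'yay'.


'igloo' starts with a vowel, so add 'yay': 'iglooyay'.

iglooyay


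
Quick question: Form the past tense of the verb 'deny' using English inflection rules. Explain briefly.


Apply rule: Change -y to -ied. 'deny' becomes 'denied'.

denied


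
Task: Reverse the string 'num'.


Reverse 'num' character by character: 'mun'.

mun


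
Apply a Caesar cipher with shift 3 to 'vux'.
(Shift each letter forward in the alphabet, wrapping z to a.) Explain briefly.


Shift each letter by 3: v -> y, u -> x, x -> a. Result: 'yxa'.

yxa


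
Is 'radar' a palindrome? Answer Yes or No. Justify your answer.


Forward: 'radar'
Reversed: 'radar'
They are identical.

Yes


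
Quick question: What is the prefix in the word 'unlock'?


The word 'unlock' = 'un' (prefix) + 'lock' (root). The prefix is 'un'.

un


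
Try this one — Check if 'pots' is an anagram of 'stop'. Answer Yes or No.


Sorted letters of 'pots': 'opst'
Sorted letters of 'stop': 'opst'
They match.

Yes


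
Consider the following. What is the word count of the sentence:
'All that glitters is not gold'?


Split into words: All | that | glitters | is | not | gold = 6 words.

6


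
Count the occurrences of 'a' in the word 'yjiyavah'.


Letter 'a' in 'yjiyavah': found at position(s) 5, 7 = 2 occurrence(s).

2


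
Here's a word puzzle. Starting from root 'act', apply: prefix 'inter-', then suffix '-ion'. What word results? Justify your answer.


Step 1: Add prefix 'inter-' to 'act' = 'interact'
Step 2: Add suffix '-ion' to 'interact' = 'interaction'

interaction


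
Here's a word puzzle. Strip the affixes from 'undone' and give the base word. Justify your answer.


Remove prefix 'un' from 'undone' to get root 'done'.

done


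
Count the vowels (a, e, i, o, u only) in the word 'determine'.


Vowels in 'determine': e, e, i, e = 4 vowels.

4


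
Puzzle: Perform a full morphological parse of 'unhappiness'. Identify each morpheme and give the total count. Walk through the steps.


Step 1: Identify prefix: 'un' (meaning: not/reverse)
Step 2: Identify root: 'happy'
Step 3: Identify suffix(es): 'ness'
Decomposition: un- (prefix: not/reverse) + happy (root) + -ness (suffix: state of)
Total morphemes: 3

3 morphemes (un- (prefix: not/reverse) + happy (root) + -ness (suffix: state of))


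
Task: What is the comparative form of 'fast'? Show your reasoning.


Apply comparative formation (add -er): 'fast' -> 'faster'.

faster


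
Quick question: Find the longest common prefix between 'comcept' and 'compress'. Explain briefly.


Compare from the start: 3 characters match: 'com'. Mismatch at position 4: 'c' vs 'p'.

com


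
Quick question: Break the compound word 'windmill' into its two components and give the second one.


Split 'windmill' into 'wind' + 'mill'. The second part is 'mill'.

mill


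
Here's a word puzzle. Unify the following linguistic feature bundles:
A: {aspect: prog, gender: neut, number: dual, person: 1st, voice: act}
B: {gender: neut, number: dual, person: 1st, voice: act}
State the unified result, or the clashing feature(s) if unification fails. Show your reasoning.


Compare features:
aspect: A=prog vs B=_ -> unified: prog
gender: A=neut vs B=neut -> unified: neut
number: A=dual vs B=dual -> unified: dual
person: A=1st vs B=1st -> unified: 1st
voice: A=act vs B=act -> unified: act
No clashes found.

Unified: {aspect: prog, gender: neut, number: dual, person: 1st, voice: act}


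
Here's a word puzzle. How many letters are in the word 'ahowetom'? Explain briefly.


Spell out 'ahowetom' and number each letter: a(1), h(2), o(3), w(4), e(5), t(6), o(7), m(8). Total: 8 letters.

8


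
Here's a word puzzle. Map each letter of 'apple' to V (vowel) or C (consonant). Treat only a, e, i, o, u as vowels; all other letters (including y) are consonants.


Letter mapping: a = V, p = C, p = C, l = C, e = V.

VCCCV


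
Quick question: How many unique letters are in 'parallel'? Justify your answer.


Unique letters in 'parallel': {a, e, l, p, r} = 5 distinct letters.

5


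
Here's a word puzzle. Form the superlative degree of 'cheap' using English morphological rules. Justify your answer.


Apply superlative formation (add -est): 'cheap' -> 'cheapest'.

cheapest


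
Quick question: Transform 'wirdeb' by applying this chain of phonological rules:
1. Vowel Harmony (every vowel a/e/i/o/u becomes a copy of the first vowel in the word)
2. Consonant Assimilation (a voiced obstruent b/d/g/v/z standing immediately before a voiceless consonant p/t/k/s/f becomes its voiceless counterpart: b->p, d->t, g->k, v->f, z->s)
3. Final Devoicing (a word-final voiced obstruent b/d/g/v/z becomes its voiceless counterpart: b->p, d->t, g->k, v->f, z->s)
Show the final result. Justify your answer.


Starting form: 'wirdeb'
Rule 1: Vowel Harmony: all vowels become 'i' (matching first vowel). 'wirdeb' -> 'wirdib'
Rule 2: Consonant Assimilation: no voiced obstruent (b/d/g/v/z) stands immediately before a voiceless consonant (p/t/k/s/f). No change.
Rule 3: Final Devoicing: word-final voiced obstruent 'b' becomes voiceless 'p'. 'wirdib' -> 'wirdip'
Final form: 'wirdip'

wirdip


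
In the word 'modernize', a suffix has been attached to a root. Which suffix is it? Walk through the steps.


The word 'modernize' = 'modern' (root) + '-ize' (suffix). The suffix is '-ize'.

ize


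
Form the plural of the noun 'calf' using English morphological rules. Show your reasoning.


Apply rule: Change -f to -ves. 'calf' becomes 'calves'.

calves


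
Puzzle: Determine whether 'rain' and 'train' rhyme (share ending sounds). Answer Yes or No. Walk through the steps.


Rime (stressed vowel + following sounds) of 'rain': -ain = /eɪn/
Rime of 'train': -ain = /eɪn/
/eɪn/ and /eɪn/ are the same ending sound, so the words rhyme.

Yes


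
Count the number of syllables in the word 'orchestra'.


Break 'orchestra' into syllables: or-ches-tra -> or | ches | tra = 3 syllables

3 syllables


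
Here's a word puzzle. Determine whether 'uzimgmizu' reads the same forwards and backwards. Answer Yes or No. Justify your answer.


Forward: 'uzimgmizu'
Reversed: 'uzimgmizu'
They are identical.

Yes


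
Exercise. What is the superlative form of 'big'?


Apply superlative formation (double final consonant, add -est): 'big' -> 'biggest'.

biggest


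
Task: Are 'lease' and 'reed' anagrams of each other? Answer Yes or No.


Sorted letters of 'lease': 'aeels'
Sorted letters of 'reed': 'deer'
They do not match.

No


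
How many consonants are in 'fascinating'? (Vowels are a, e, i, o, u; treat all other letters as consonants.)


Consonants in 'fascinating': f, s, c, n, t, n, g = 7 consonants.

7


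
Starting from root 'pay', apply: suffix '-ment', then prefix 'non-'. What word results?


Step 1: Add suffix '-ment' to 'pay' = 'payment'
Step 2: Add prefix 'non-' to 'payment' = 'nonpayment'

nonpayment


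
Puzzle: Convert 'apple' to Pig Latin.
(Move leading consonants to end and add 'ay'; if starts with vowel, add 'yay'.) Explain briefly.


'apple' starts with a vowel, so add 'yay': 'appleyay'.

appleyay


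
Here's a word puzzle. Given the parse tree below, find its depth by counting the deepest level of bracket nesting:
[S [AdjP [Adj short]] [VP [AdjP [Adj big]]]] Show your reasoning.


Count bracket nesting levels:
'[' at pos 0: depth = 1
'[' at pos 3: depth = 2
'[' at pos 9: depth = 3
'[' at pos 22: depth = 2
'[' at pos 26: depth = 3
'[' at pos 32: depth = 4
Maximum depth reached: 4

4


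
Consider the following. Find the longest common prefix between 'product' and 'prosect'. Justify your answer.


Compare from the start: 3 characters match: 'pro'. Mismatch at position 4: 'd' vs 's'.

pro


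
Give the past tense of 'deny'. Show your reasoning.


Apply rule: Change -y to -ied. 'deny' becomes 'denied'.

denied


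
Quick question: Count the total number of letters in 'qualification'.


Spell out 'qualification' and number each letter: q(1), u(2), a(3), l(4), i(5), f(6), i(7), c(8), a(9), t(10), i(11), o(12), n(13). Total: 13 letters.

13


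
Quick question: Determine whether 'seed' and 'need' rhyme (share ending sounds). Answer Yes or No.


Rime (stressed vowel + following sounds) of 'seed': -eed = /iːd/
Rime of 'need': -eed = /iːd/
/iːd/ and /iːd/ are the same ending sound, so the words rhyme.

Yes


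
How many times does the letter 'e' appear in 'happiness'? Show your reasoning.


Letter 'e' in 'happiness': found at position(s) 7 = 1 occurrence(s).

1


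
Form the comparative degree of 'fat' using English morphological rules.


Apply comparative formation (double final consonant, add -er): 'fat' -> 'fatter'.

fatter


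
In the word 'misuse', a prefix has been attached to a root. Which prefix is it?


The word 'misuse' = 'mis' (prefix) + 'use' (root). The prefix is 'mis'.

mis


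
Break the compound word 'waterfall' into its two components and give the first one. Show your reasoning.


Split 'waterfall' into 'water' + 'fall'. The first part is 'water'.

water


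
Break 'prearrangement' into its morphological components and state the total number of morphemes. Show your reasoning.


Step 1: Identify prefix: 'pre' (meaning: before)
Step 2: Identify root: 'arrange'
Step 3: Identify suffix(es): 'ment'
Decomposition: pre- (prefix: before) + arrange (root) + -ment (suffix: action/result)
Total morphemes: 3

3 morphemes (pre- (prefix: before) + arrange (root) + -ment (suffix: action/result))


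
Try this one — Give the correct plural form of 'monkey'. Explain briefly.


Apply rule: Add -s. 'monkey' becomes 'monkeys'.

monkeys


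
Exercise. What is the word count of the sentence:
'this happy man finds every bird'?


Split into words: this | happy | man | finds | every | bird = 6 words.

6


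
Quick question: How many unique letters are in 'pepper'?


Unique letters in 'pepper': {e, p, r} = 3 distinct letters.

3


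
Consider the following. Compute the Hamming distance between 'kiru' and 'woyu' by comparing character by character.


Alignment:
Position 1: 'k' vs 'w' = DIFFER
Position 2: 'i' vs 'o' = DIFFER
Position 3: 'r' vs 'y' = DIFFER
Position 4: 'u' vs 'u' = match
Total differences: 3

3


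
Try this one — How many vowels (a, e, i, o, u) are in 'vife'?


Vowels in 'vife': i, e = 2 vowels.

2


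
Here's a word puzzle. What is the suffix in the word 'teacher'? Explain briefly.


The word 'teacher' = 'teach' (root) + '-er' (suffix). The suffix is '-er'.

er


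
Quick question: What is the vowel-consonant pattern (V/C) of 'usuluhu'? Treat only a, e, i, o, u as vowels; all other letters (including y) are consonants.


Letter mapping: u = V, s = C, u = V, l = C, u = V, h = C, u = V.

VCVCVCV


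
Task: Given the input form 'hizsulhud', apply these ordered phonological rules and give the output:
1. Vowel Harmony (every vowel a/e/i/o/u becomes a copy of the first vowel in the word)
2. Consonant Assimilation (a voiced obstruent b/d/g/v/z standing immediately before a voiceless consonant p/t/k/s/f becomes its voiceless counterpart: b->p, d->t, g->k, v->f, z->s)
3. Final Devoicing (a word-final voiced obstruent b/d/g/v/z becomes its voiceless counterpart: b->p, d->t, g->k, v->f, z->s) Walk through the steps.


Starting form: 'hizsulhud'
Rule 1: Vowel Harmony: all vowels become 'i' (matching first vowel). 'hizsulhud' -> 'hizsilhid'
Rule 2: Consonant Assimilation: voiced obstruent before voiceless consonant becomes voiceless ('zs' -> 'ss'). 'hizsilhid' -> 'hissilhid'
Rule 3: Final Devoicing: word-final voiced obstruent 'd' becomes voiceless 't'. 'hissilhid' -> 'hissilhit'
Final form: 'hissilhit'

hissilhit


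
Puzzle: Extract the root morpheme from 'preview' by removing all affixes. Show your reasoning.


Remove prefix 'pre' from 'preview' to get root 'view'.

view


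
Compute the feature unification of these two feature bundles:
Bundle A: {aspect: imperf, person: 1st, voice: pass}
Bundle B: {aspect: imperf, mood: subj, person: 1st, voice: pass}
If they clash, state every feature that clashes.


Compare features:
aspect: A=imperf vs B=imperf -> unified: imperf
mood: A=_ vs B=subj -> unified: subj
person: A=1st vs B=1st -> unified: 1st
voice: A=pass vs B=pass -> unified: pass
No clashes found.

Unified: {aspect: imperf, mood: subj, person: 1st, voice: pass}


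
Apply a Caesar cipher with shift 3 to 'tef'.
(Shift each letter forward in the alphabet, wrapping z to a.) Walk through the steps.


Shift each letter by 3: t -> w, e -> h, f -> i. Result: 'whi'.

whi


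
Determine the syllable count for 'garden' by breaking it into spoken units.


Break 'garden' into syllables: gar-den -> gar | den = 2 syllables

2 syllables


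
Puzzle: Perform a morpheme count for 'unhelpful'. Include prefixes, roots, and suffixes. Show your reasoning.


Decomposition: un- (prefix) + help (root) + -ful (suffix) = 3 morpheme(s)

3 morphemes


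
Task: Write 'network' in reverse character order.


Reverse 'network' character by character: 'krowten'.

krowten


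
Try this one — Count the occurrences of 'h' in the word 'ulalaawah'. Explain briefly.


Letter 'h' in 'ulalaawah': found at position(s) 9 = 1 occurrence(s).

1


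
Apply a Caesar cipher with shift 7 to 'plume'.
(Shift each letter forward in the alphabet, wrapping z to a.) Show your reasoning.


Shift each letter by 7: p -> w, l -> s, u -> b, m -> t, e -> l. Result: 'wsbtl'.

wsbtl


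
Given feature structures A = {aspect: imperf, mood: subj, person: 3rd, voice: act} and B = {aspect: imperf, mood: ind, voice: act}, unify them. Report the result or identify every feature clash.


Compare features:
aspect: A=imperf vs B=imperf -> unified: imperf
mood: A=subj vs B=ind -> CLASH
person: A=3rd vs B=_ -> unified: 3rd
voice: A=act vs B=act -> unified: act
Clash detected on feature 'mood' (subj vs ind); unification fails.

CLASH on 'mood' (subj vs ind)


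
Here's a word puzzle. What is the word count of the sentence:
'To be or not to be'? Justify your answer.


Split into words: To | be | or | not | to | be = 6 words.

6


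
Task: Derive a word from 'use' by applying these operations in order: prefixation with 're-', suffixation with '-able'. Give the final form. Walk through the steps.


Step 1: Add prefix 're-' to 'use' = 'reuse'
Step 2: Add suffix '-able' to 'reuse' = 'reusable'

reusable


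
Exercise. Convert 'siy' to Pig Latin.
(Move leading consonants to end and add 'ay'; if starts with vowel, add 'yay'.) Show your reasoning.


'siy': move consonant cluster 's' to end and add 'ay': 'iysay'.

iysay


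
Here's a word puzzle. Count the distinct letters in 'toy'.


Unique letters in 'toy': {o, t, y} = 3 distinct letters.

3


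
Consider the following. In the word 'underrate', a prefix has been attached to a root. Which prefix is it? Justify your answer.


The word 'underrate' = 'under' (prefix) + 'rate' (root). The prefix is 'under'.

under


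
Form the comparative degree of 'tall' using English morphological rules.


Apply comparative formation (add -er): 'tall' -> 'taller'.

taller


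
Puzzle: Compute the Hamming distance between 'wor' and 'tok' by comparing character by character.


Alignment:
Position 1: 'w' vs 't' = DIFFER
Position 2: 'o' vs 'o' = match
Position 3: 'r' vs 'k' = DIFFER
Total differences: 2

2


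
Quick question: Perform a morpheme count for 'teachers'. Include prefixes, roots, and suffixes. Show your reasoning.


Decomposition: teach (root) + -er (suffix) + -s (plural) = 3 morpheme(s)

3 morphemes


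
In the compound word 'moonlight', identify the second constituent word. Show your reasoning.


Split 'moonlight' into 'moon' + 'light'. The second part is 'light'.

light


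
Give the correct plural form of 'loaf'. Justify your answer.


Apply rule: Change -f to -ves. 'loaf' becomes 'loaves'.

loaves


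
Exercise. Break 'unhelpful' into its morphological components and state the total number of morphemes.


Step 1: Identify prefix: 'un' (meaning: not/reverse)
Step 2: Identify root: 'help'
Step 3: Identify suffix(es): 'ful'
Decomposition: un- (prefix: not/reverse) + help (root) + -ful (suffix: full of)
Total morphemes: 3

3 morphemes (un- (prefix: not/reverse) + help (root) + -ful (suffix: full of))


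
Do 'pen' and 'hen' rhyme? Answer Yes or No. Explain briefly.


Rime (stressed vowel + following sounds) of 'pen': -en = /ɛn/
Rime of 'hen': -en = /ɛn/
/ɛn/ and /ɛn/ are the same ending sound, so the words rhyme.

Yes


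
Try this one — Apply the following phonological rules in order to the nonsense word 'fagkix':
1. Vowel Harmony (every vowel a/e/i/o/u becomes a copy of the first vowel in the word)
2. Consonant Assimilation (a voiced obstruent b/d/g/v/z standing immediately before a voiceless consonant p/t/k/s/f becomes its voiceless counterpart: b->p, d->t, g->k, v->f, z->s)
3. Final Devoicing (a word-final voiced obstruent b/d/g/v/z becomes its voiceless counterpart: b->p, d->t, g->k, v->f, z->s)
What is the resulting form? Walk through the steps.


Starting form: 'fagkix'
Rule 1: Vowel Harmony: all vowels become 'a' (matching first vowel). 'fagkix' -> 'fagkax'
Rule 2: Consonant Assimilation: voiced obstruent before voiceless consonant becomes voiceless ('gk' -> 'kk'). 'fagkax' -> 'fakkax'
Rule 3: Final Devoicing: final consonant 'x' is not one of the voiced obstruents b/d/g/v/z. No change.
Final form: 'fakkax'

fakkax


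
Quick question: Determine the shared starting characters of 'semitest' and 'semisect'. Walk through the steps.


Compare from the start: 4 characters match: 'semi'. Mismatch at position 5: 't' vs 's'.

semi


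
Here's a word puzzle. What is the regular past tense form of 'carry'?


Apply rule: Change -y to -ied. 'carry' becomes 'carried'.

carried


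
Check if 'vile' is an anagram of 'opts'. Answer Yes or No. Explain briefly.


Sorted letters of 'vile': 'eilv'
Sorted letters of 'opts': 'opst'
They do not match.

No


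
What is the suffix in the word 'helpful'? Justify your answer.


The word 'helpful' = 'help' (root) + '-ful' (suffix). The suffix is '-ful'.

ful


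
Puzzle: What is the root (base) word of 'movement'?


Remove suffix '-ment' from 'movement' to get root 'move'.

move


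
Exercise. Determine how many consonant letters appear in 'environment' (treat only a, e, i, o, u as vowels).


Consonants in 'environment': n, v, r, n, m, n, t = 7 consonants.

7


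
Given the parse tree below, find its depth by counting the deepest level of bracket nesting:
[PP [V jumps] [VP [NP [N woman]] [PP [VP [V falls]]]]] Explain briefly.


Count bracket nesting levels:
'[' at pos 0: depth = 1
'[' at pos 4: depth = 2
'[' at pos 14: depth = 2
'[' at pos 18: depth = 3
'[' at pos 22: depth = 4
'[' at pos 33: depth = 3
'[' at pos 37: depth = 4
'[' at pos 41: depth = 5
Maximum depth reached: 5

5


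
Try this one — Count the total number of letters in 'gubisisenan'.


Spell out 'gubisisenan' and number each letter: g(1), u(2), b(3), i(4), s(5), i(6), s(7), e(8), n(9), a(10), n(11). Total: 11 letters.

11


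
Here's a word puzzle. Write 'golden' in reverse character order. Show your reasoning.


Reverse 'golden' character by character: 'nedlog'.

nedlog


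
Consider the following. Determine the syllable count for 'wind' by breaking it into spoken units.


Break 'wind' into syllables: wind -> wind = 1 syllable

1 syllable


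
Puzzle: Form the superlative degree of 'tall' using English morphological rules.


Apply superlative formation (add -est): 'tall' -> 'tallest'.

tallest


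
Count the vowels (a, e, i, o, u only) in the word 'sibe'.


Vowels in 'sibe': i, e = 2 vowels.

2


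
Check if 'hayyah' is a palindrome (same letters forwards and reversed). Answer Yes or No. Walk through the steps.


Forward: 'hayyah'
Reversed: 'hayyah'
They are identical.

Yes


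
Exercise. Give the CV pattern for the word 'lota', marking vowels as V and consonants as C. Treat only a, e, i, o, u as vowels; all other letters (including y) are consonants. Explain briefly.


Letter mapping: l = C, o = V, t = C, a = V.

CVCV


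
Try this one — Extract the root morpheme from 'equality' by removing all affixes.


Remove suffix '-ity' from 'equality' to get root 'equal'.

equal


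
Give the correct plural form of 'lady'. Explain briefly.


Apply rule: Change -y to -ies (consonant + y). 'lady' becomes 'ladies'.

ladies


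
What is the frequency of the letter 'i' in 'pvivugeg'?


Letter 'i' in 'pvivugeg': found at position(s) 3 = 1 occurrence(s).

1


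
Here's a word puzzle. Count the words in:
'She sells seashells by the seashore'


Split into words: She | sells | seashells | by | the | seashore = 6 words.

6


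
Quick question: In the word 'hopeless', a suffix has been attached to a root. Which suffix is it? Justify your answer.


The word 'hopeless' = 'hope' (root) + '-less' (suffix). The suffix is '-less'.

less


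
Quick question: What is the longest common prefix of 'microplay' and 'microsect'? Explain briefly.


Compare from the start: 5 characters match: 'micro'. Mismatch at position 6: 'p' vs 's'.

micro


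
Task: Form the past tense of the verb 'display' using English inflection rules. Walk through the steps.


Apply rule: Add -ed. 'display' becomes 'displayed'.

displayed


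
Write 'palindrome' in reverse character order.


Reverse 'palindrome' character by character: 'emordnilap'.

emordnilap


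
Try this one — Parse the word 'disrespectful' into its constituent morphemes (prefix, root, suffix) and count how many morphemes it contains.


Step 1: Identify prefix: 'dis' (meaning: not/apart)
Step 2: Identify root: 'respect'
Step 3: Identify suffix(es): 'ful'
Decomposition: dis- (prefix: not/apart) + respect (root) + -ful (suffix: full of)
Total morphemes: 3

3 morphemes (dis- (prefix: not/apart) + respect (root) + -ful (suffix: full of))


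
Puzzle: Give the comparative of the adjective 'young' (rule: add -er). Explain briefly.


Apply comparative formation (add -er): 'young' -> 'younger'.

younger


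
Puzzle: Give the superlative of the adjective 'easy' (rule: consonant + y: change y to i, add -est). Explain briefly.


Apply superlative formation (consonant + y: change y to i, add -est): 'easy' -> 'easiest'.

easiest


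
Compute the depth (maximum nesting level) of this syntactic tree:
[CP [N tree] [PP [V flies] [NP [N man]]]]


Count bracket nesting levels:
'[' at pos 0: depth = 1
'[' at pos 4: depth = 2
'[' at pos 13: depth = 2
'[' at pos 17: depth = 3
'[' at pos 27: depth = 3
'[' at pos 31: depth = 4
Maximum depth reached: 4

4


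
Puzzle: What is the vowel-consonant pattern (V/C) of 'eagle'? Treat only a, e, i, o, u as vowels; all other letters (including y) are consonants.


Letter mapping: e = V, a = V, g = C, l = C, e = V.

VVCCV


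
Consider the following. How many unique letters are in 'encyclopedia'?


Unique letters in 'encyclopedia': {a, c, d, e, i, l, n, o, p, y} = 10 distinct letters.

10


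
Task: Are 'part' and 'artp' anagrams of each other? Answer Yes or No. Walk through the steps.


Sorted letters of 'part': 'aprt'
Sorted letters of 'artp': 'aprt'
They match.

Yes


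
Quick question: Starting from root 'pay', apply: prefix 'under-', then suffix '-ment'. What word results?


Step 1: Add prefix 'under-' to 'pay' = 'underpay'
Step 2: Add suffix '-ment' to 'underpay' = 'underpayment'

underpayment


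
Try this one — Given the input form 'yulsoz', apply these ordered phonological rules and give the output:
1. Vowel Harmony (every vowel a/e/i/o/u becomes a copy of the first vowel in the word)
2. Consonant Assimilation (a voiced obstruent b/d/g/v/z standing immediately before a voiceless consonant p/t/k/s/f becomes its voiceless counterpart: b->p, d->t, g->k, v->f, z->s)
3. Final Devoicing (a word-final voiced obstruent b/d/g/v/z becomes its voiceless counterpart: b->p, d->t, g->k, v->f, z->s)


Starting form: 'yulsoz'
Rule 1: Vowel Harmony: all vowels become 'u' (matching first vowel). 'yulsoz' -> 'yulsuz'
Rule 2: Consonant Assimilation: no voiced obstruent (b/d/g/v/z) stands immediately before a voiceless consonant (p/t/k/s/f). No change.
Rule 3: Final Devoicing: word-final voiced obstruent 'z' becomes voiceless 's'. 'yulsuz' -> 'yulsus'
Final form: 'yulsus'

yulsus


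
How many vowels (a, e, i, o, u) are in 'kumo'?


Vowels in 'kumo': u, o = 2 vowels.

2


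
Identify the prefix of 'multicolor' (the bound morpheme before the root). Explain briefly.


The word 'multicolor' = 'multi' (prefix) + 'color' (root). The prefix is 'multi'.

multi


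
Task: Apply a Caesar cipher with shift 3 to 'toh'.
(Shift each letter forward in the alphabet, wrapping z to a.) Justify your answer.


Shift each letter by 3: t -> w, o -> r, h -> k. Result: 'wrk'.

wrk


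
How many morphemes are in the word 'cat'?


Decomposition: cat (free morpheme) = 1 morpheme(s)

1 morphemes


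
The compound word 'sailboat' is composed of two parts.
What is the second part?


Split 'sailboat' into 'sail' + 'boat'. The second part is 'boat'.

boat


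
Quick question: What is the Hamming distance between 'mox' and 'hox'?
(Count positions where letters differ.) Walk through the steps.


Alignment:
Position 1: 'm' vs 'h' = DIFFER
Position 2: 'o' vs 'o' = match
Position 3: 'x' vs 'x' = match
Total differences: 1

1


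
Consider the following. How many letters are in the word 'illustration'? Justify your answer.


Spell out 'illustration' and number each letter: i(1), l(2), l(3), u(4), s(5), t(6), r(7), a(8), t(9), i(10), o(11), n(12). Total: 12 letters.

12


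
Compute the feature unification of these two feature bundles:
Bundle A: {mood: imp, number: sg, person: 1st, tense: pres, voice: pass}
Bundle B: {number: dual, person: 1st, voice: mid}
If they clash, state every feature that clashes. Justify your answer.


Compare features:
mood: A=imp vs B=_ -> unified: imp
number: A=sg vs B=dual -> CLASH
person: A=1st vs B=1st -> unified: 1st
tense: A=pres vs B=_ -> unified: pres
voice: A=pass vs B=mid -> CLASH
Clashes detected on features 'number' (sg vs dual) and 'voice' (pass vs mid); unification fails.

CLASH on 'number' (sg vs dual) and 'voice' (pass vs mid)


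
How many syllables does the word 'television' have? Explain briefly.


Break 'television' into syllables: tel-e-vi-sion -> tel | e | vi | sion = 4 syllables

4 syllables


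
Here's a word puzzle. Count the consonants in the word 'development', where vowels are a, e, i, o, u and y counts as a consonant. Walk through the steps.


Consonants in 'development': d, v, l, p, m, n, t = 7 consonants.

7


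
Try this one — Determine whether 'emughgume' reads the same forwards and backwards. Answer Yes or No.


Forward: 'emughgume'
Reversed: 'emughgume'
They are identical.

Yes


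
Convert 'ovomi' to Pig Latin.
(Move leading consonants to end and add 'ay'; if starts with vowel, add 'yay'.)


'ovomi' starts with a vowel, so add 'yay': 'ovomiyay'.

ovomiyay


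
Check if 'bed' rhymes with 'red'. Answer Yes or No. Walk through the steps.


Rime (stressed vowel + following sounds) of 'bed': -ed = /ɛd/
Rime of 'red': -ed = /ɛd/
/ɛd/ and /ɛd/ are the same ending sound, so the words rhyme.

Yes


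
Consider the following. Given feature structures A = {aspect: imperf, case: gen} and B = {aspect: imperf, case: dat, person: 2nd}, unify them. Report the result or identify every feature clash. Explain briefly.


Compare features:
aspect: A=imperf vs B=imperf -> unified: imperf
case: A=gen vs B=dat -> CLASH
person: A=_ vs B=2nd -> unified: 2nd
Clash detected on feature 'case' (gen vs dat); unification fails.

CLASH on 'case' (gen vs dat)
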